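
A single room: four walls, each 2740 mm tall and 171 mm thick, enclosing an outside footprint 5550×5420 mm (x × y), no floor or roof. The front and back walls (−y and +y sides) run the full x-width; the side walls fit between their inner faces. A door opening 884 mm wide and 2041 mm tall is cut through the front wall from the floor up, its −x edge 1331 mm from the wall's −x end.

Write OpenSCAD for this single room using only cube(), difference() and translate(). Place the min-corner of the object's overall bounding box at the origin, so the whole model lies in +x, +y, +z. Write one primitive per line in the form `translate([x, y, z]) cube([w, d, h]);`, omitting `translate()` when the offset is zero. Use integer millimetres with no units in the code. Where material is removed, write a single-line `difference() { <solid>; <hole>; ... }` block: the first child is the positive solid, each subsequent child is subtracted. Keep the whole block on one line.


difference() { cube([5550, 171, 2740]); translate([1331, 0, 0]) cube([884, 171, 2041]); }
translate([0, 5249, 0]) cube([5550, 171, 2740]);
translate([0, 171, 0]) cube([171, 5078, 2740]);
translate([5379, 171, 0]) cube([171, 5078, 2740]);


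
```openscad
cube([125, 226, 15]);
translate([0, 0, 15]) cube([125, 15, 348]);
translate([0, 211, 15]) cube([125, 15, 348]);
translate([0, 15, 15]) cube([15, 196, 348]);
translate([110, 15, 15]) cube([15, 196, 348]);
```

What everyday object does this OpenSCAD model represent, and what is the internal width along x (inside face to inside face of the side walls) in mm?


An open box. The internal width is 95 mm.

A 125×226 base slab with four walls standing on it — an open box. The base is 125 mm wide and the walls are 15 mm thick, so the internal width is 125 − 2 × 15 = 95 mm.


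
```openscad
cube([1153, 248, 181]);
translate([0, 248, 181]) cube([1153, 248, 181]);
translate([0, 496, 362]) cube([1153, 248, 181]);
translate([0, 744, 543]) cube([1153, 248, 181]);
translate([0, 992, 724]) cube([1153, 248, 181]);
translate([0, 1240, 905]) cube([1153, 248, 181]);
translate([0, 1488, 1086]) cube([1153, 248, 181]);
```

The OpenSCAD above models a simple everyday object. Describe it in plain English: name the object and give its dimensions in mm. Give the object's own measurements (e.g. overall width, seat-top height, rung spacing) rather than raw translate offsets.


A straight staircase of 7 solid steps. Each step is 1153 mm wide (x), 248 mm deep (y, the going) and 181 mm tall (the rise). The first step rests on the floor; each subsequent step sits one going further in +y and one rise higher in +z, directly behind and above the previous step with no overlap.


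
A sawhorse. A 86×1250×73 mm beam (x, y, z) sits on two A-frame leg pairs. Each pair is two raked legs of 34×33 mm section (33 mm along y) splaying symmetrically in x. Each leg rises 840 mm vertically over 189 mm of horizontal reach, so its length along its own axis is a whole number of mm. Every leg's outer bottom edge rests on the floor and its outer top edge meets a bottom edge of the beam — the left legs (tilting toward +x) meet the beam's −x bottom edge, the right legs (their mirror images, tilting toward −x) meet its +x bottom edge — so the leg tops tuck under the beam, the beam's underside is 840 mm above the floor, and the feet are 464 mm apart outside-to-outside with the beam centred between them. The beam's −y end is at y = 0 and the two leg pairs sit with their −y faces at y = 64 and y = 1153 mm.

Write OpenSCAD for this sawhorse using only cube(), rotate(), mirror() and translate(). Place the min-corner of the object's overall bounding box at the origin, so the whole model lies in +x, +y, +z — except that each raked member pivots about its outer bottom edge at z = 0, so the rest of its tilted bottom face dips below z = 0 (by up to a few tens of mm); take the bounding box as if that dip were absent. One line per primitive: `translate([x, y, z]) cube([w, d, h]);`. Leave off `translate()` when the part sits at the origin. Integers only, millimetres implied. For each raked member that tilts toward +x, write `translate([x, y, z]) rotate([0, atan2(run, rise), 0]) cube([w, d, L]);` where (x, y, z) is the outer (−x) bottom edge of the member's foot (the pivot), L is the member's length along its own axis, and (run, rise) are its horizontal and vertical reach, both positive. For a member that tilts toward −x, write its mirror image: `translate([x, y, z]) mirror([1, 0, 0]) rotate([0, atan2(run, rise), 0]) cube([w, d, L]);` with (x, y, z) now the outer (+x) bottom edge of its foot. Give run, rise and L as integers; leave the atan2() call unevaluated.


translate([189, 0, 840]) cube([86, 1250, 73]);
translate([0, 64, 0]) rotate([0, atan2(189, 840), 0]) cube([34, 33, 861]);
translate([464, 64, 0]) mirror([1, 0, 0]) rotate([0, atan2(189, 840), 0]) cube([34, 33, 861]);
translate([0, 1153, 0]) rotate([0, atan2(189, 840), 0]) cube([34, 33, 861]);
translate([464, 1153, 0]) mirror([1, 0, 0]) rotate([0, atan2(189, 840), 0]) cube([34, 33, 861]);


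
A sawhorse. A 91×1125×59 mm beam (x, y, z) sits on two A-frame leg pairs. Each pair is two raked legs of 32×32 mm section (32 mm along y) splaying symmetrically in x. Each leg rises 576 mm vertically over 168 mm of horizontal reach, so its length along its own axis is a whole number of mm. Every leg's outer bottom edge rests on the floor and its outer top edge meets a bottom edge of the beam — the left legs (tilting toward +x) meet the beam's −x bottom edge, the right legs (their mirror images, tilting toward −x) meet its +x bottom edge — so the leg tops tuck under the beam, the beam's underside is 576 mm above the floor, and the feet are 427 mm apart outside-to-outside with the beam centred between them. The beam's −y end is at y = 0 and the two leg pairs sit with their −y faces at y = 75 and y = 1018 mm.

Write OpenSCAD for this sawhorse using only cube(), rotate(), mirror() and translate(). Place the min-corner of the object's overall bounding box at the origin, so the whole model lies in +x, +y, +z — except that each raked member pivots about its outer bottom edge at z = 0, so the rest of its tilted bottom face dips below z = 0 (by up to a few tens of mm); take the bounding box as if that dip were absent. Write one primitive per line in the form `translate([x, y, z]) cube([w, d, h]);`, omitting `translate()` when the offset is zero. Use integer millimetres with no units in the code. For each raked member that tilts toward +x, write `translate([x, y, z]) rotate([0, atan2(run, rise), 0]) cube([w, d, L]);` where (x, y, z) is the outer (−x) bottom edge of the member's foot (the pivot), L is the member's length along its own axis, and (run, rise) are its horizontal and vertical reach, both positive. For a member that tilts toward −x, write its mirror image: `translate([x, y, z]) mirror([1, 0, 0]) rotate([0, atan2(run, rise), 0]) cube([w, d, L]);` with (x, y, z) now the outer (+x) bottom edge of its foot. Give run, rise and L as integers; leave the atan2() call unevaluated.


translate([168, 0, 576]) cube([91, 1125, 59]);
translate([0, 75, 0]) rotate([0, atan2(168, 576), 0]) cube([32, 32, 600]);
translate([427, 75, 0]) mirror([1, 0, 0]) rotate([0, atan2(168, 576), 0]) cube([32, 32, 600]);
translate([0, 1018, 0]) rotate([0, atan2(168, 576), 0]) cube([32, 32, 600]);
translate([427, 1018, 0]) mirror([1, 0, 0]) rotate([0, atan2(168, 576), 0]) cube([32, 32, 600]);


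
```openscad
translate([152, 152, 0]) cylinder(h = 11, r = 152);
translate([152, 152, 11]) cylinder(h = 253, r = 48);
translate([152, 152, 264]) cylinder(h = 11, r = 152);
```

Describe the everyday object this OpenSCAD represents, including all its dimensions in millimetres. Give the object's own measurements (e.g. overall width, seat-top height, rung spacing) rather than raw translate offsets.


A spool: two coaxial disc flanges of radius 152 mm and thickness 11 mm, joined by a core cylinder of radius 48 mm and height 253 mm. The lower flange rests on z = 0 and the three cylinders share a vertical axis.


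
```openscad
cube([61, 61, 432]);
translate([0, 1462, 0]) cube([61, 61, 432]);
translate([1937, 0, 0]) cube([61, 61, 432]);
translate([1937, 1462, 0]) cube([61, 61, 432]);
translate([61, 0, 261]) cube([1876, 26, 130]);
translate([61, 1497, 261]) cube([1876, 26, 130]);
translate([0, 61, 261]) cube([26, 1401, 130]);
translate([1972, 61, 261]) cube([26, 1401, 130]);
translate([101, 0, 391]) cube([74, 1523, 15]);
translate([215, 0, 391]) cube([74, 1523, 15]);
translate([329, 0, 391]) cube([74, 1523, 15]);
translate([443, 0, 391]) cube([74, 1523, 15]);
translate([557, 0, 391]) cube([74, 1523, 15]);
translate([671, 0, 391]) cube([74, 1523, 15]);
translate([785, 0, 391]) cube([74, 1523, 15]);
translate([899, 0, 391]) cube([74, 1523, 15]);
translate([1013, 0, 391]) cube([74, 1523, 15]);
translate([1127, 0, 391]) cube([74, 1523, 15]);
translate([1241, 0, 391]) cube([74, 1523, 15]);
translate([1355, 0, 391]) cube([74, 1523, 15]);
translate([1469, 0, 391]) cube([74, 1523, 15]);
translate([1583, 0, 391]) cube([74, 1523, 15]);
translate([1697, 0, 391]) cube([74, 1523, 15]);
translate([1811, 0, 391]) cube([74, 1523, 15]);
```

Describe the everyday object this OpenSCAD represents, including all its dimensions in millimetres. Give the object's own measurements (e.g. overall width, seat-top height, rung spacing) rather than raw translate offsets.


A bed frame 1998 mm long (x) by 1523 mm wide (y). Four 61×61 mm corner posts, 432 mm tall, at the corners of the footprint. Four rails of 26 mm thickness and 130 mm height run between adjacent posts with their undersides at z = 261 mm, their outer faces flush with the outside of the frame (the two x-running rails run between the posts' inner faces; the two y-running rails run between the posts' inner faces). 16 slats, each 74 mm wide (x) and 15 mm thick, lie across the top of the two x-running rails, running the full 1523 mm width of the frame in y; along x they sit between the end posts with a 40 mm gap after the −x posts and between neighbouring slats, leaving 52 mm before the +x posts.


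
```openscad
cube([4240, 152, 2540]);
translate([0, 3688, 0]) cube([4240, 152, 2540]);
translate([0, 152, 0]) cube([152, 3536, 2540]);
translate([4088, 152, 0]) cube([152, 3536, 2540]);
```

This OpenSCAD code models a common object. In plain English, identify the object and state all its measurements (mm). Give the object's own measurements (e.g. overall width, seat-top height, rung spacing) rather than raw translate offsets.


The wall frame of a small rectangular building: four walls, each 2540 mm tall and 152 mm thick, enclosing a footprint 4240 mm (x) by 3840 mm (y) outside-to-outside, with no floor or roof. The front and back walls (the −y and +y sides) span the full width; the two side walls fit between them.


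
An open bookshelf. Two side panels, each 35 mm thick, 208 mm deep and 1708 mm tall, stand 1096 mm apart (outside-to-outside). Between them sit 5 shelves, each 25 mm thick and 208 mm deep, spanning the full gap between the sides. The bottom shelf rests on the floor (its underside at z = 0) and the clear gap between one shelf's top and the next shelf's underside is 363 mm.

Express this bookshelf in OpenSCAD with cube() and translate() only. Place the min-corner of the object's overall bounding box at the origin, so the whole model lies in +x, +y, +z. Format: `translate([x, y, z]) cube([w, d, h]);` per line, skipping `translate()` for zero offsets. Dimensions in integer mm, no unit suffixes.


cube([35, 208, 1708]);
translate([1061, 0, 0]) cube([35, 208, 1708]);
translate([35, 0, 0]) cube([1026, 208, 25]);
translate([35, 0, 388]) cube([1026, 208, 25]);
translate([35, 0, 776]) cube([1026, 208, 25]);
translate([35, 0, 1164]) cube([1026, 208, 25]);
translate([35, 0, 1552]) cube([1026, 208, 25]);


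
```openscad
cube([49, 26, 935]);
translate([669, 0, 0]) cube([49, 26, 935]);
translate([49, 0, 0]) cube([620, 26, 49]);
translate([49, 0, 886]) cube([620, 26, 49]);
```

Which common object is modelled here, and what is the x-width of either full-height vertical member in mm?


A picture frame. The border width is 49 mm.

Four thin pieces enclosing a rectangular opening — a picture frame. The two full-height stiles are 935 mm tall; the top rail sits at z = 886 and is 49 mm tall, so the border above the opening is 935 − 886 = 49 mm, matching the stile x-width.


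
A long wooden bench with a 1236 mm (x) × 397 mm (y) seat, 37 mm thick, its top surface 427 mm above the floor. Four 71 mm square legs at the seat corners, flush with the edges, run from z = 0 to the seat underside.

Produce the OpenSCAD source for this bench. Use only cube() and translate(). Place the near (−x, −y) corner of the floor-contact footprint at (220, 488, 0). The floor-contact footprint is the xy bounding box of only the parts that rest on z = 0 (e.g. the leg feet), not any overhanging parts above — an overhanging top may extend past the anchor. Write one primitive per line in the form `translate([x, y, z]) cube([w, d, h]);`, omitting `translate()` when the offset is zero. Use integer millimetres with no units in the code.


translate([220, 488, 390]) cube([1236, 397, 37]);
translate([220, 488, 0]) cube([71, 71, 390]);
translate([220, 814, 0]) cube([71, 71, 390]);
translate([1385, 488, 0]) cube([71, 71, 390]);
translate([1385, 814, 0]) cube([71, 71, 390]);


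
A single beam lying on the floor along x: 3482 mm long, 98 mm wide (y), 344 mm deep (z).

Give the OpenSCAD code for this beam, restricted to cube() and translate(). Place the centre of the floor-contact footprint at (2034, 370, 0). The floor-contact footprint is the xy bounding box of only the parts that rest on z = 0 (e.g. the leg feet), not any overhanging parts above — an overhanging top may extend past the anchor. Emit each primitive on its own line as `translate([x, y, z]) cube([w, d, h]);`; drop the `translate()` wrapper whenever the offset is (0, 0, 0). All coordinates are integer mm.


translate([293, 321, 0]) cube([3482, 98, 344]);


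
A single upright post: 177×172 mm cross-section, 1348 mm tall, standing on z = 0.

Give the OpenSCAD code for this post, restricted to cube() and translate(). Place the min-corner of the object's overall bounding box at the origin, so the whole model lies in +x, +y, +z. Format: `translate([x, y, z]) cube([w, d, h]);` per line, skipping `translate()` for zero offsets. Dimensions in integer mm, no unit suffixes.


cube([177, 172, 1348]);


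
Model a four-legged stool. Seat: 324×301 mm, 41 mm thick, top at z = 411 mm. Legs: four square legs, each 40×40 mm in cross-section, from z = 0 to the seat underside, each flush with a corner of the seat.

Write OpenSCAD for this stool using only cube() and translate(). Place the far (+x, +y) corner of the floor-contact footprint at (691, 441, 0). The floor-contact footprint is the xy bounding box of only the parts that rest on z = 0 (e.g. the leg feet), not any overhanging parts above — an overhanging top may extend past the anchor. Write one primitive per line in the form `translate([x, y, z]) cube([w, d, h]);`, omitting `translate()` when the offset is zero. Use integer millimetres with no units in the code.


translate([367, 140, 370]) cube([324, 301, 41]);
translate([367, 140, 0]) cube([40, 40, 370]);
translate([651, 140, 0]) cube([40, 40, 370]);
translate([367, 401, 0]) cube([40, 40, 370]);
translate([651, 401, 0]) cube([40, 40, 370]);


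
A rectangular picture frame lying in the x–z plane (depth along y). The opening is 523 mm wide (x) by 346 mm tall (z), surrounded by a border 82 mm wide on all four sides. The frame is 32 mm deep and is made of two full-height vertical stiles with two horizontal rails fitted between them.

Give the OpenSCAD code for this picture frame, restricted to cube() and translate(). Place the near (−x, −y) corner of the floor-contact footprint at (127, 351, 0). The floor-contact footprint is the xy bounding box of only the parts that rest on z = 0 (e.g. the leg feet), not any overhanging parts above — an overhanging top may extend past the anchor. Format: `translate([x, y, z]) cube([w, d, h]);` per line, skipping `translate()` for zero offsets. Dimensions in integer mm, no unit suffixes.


translate([127, 351, 0]) cube([82, 32, 510]);
translate([732, 351, 0]) cube([82, 32, 510]);
translate([209, 351, 0]) cube([523, 32, 82]);
translate([209, 351, 428]) cube([523, 32, 82]);


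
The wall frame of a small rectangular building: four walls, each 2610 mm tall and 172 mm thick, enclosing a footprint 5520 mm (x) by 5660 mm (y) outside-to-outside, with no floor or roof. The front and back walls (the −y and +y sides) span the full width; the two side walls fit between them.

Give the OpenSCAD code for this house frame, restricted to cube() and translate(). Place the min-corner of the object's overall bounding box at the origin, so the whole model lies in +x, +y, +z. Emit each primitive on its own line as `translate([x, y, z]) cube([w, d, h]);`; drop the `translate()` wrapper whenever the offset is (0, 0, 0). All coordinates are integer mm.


cube([5520, 172, 2610]);
translate([0, 5488, 0]) cube([5520, 172, 2610]);
translate([0, 172, 0]) cube([172, 5316, 2610]);
translate([5348, 172, 0]) cube([172, 5316, 2610]);


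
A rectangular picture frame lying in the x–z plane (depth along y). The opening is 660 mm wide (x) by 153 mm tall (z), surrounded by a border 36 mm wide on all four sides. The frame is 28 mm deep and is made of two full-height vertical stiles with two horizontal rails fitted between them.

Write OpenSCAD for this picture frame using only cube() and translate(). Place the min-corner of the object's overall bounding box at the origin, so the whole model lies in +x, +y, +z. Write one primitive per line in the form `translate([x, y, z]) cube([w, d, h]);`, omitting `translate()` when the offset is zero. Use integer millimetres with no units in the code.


cube([36, 28, 225]);
translate([696, 0, 0]) cube([36, 28, 225]);
translate([36, 0, 0]) cube([660, 28, 36]);
translate([36, 0, 189]) cube([660, 28, 36]);


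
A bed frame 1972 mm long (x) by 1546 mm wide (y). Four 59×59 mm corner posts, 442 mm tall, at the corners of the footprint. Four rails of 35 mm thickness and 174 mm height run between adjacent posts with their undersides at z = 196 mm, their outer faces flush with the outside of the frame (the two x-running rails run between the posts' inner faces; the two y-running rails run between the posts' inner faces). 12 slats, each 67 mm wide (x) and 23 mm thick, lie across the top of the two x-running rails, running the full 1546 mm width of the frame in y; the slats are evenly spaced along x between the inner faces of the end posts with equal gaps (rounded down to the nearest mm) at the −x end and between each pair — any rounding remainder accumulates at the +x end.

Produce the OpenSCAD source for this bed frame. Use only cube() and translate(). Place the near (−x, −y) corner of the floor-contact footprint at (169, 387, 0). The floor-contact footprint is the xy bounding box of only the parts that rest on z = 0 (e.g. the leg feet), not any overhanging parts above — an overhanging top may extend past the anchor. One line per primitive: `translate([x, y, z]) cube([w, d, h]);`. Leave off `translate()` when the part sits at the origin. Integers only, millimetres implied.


translate([169, 387, 0]) cube([59, 59, 442]);
translate([169, 1874, 0]) cube([59, 59, 442]);
translate([2082, 387, 0]) cube([59, 59, 442]);
translate([2082, 1874, 0]) cube([59, 59, 442]);
translate([228, 387, 196]) cube([1854, 35, 174]);
translate([228, 1898, 196]) cube([1854, 35, 174]);
translate([169, 446, 196]) cube([35, 1428, 174]);
translate([2106, 446, 196]) cube([35, 1428, 174]);
translate([308, 387, 370]) cube([67, 1546, 23]);
translate([455, 387, 370]) cube([67, 1546, 23]);
translate([602, 387, 370]) cube([67, 1546, 23]);
translate([749, 387, 370]) cube([67, 1546, 23]);
translate([896, 387, 370]) cube([67, 1546, 23]);
translate([1043, 387, 370]) cube([67, 1546, 23]);
translate([1190, 387, 370]) cube([67, 1546, 23]);
translate([1337, 387, 370]) cube([67, 1546, 23]);
translate([1484, 387, 370]) cube([67, 1546, 23]);
translate([1631, 387, 370]) cube([67, 1546, 23]);
translate([1778, 387, 370]) cube([67, 1546, 23]);
translate([1925, 387, 370]) cube([67, 1546, 23]);


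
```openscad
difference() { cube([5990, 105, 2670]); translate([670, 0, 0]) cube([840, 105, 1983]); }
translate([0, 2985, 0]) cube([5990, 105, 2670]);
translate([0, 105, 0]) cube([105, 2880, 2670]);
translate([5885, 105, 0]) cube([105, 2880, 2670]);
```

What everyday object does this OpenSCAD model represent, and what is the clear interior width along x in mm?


A single room. The interior width is 5780 mm.

Four walls enclosing a rectangle with a door in the front wall — a room. Outside width 5990 minus two 105 mm walls gives 5780 mm.


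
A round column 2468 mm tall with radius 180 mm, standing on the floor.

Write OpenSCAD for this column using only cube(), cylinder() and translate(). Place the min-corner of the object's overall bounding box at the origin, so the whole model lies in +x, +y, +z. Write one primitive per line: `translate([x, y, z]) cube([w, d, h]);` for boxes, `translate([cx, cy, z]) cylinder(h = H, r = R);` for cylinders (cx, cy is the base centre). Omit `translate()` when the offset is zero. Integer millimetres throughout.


translate([180, 180, 0]) cylinder(h = 2468, r = 180);


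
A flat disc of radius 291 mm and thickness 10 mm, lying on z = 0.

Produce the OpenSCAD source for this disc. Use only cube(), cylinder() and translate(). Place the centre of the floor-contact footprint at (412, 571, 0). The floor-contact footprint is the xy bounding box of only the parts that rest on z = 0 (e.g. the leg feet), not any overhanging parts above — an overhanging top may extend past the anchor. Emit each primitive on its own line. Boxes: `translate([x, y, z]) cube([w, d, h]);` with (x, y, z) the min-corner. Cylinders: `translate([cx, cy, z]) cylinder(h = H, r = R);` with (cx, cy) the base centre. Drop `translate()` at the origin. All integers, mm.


translate([412, 571, 0]) cylinder(h = 10, r = 291);


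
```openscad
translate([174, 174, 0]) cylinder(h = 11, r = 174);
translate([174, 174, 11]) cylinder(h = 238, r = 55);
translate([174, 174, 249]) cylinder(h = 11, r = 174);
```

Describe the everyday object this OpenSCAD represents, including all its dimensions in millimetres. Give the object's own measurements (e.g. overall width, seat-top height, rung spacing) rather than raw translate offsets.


A spool: two coaxial disc flanges of radius 174 mm and thickness 11 mm, joined by a core cylinder of radius 55 mm and height 238 mm. The lower flange rests on z = 0 and the three cylinders share a vertical axis.


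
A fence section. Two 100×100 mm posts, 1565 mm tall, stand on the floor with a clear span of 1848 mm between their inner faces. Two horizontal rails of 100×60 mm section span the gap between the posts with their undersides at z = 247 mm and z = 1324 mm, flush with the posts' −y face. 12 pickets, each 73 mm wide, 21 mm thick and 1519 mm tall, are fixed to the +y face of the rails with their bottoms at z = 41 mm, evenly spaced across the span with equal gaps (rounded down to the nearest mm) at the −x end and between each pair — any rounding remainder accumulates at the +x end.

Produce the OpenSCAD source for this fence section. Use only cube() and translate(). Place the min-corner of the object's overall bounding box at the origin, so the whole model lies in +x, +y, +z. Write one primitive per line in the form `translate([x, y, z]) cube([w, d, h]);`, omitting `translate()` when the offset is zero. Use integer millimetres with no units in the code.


cube([100, 100, 1565]);
translate([1948, 0, 0]) cube([100, 100, 1565]);
translate([100, 0, 247]) cube([1848, 100, 60]);
translate([100, 0, 1324]) cube([1848, 100, 60]);
translate([174, 100, 41]) cube([73, 21, 1519]);
translate([321, 100, 41]) cube([73, 21, 1519]);
translate([468, 100, 41]) cube([73, 21, 1519]);
translate([615, 100, 41]) cube([73, 21, 1519]);
translate([762, 100, 41]) cube([73, 21, 1519]);
translate([909, 100, 41]) cube([73, 21, 1519]);
translate([1056, 100, 41]) cube([73, 21, 1519]);
translate([1203, 100, 41]) cube([73, 21, 1519]);
translate([1350, 100, 41]) cube([73, 21, 1519]);
translate([1497, 100, 41]) cube([73, 21, 1519]);
translate([1644, 100, 41]) cube([73, 21, 1519]);
translate([1791, 100, 41]) cube([73, 21, 1519]);


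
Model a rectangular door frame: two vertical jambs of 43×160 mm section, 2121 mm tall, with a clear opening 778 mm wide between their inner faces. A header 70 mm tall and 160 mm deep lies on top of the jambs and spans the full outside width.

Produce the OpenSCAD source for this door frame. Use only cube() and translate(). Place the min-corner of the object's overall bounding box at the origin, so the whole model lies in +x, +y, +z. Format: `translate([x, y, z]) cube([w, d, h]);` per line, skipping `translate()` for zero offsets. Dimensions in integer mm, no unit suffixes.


cube([43, 160, 2121]);
translate([821, 0, 0]) cube([43, 160, 2121]);
translate([0, 0, 2121]) cube([864, 160, 70]);


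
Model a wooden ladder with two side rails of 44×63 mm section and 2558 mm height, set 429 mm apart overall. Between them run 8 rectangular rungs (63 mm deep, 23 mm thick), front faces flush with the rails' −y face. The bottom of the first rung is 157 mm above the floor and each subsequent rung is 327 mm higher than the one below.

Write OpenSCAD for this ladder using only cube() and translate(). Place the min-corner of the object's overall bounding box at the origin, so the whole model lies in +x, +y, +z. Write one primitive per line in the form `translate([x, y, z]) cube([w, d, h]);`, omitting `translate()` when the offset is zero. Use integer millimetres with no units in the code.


cube([44, 63, 2558]);
translate([385, 0, 0]) cube([44, 63, 2558]);
translate([44, 0, 157]) cube([341, 63, 23]);
translate([44, 0, 484]) cube([341, 63, 23]);
translate([44, 0, 811]) cube([341, 63, 23]);
translate([44, 0, 1138]) cube([341, 63, 23]);
translate([44, 0, 1465]) cube([341, 63, 23]);
translate([44, 0, 1792]) cube([341, 63, 23]);
translate([44, 0, 2119]) cube([341, 63, 23]);
translate([44, 0, 2446]) cube([341, 63, 23]);


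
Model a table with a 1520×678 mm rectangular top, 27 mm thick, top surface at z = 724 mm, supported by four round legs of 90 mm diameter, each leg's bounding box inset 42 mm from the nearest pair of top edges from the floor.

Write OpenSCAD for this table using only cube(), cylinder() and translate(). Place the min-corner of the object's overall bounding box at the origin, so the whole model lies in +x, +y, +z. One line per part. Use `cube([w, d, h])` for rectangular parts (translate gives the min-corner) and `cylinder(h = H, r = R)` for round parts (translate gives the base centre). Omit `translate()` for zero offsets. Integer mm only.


translate([0, 0, 697]) cube([1520, 678, 27]);
translate([87, 87, 0]) cylinder(h = 697, r = 45);
translate([1433, 87, 0]) cylinder(h = 697, r = 45);
translate([87, 591, 0]) cylinder(h = 697, r = 45);
translate([1433, 591, 0]) cylinder(h = 697, r = 45);


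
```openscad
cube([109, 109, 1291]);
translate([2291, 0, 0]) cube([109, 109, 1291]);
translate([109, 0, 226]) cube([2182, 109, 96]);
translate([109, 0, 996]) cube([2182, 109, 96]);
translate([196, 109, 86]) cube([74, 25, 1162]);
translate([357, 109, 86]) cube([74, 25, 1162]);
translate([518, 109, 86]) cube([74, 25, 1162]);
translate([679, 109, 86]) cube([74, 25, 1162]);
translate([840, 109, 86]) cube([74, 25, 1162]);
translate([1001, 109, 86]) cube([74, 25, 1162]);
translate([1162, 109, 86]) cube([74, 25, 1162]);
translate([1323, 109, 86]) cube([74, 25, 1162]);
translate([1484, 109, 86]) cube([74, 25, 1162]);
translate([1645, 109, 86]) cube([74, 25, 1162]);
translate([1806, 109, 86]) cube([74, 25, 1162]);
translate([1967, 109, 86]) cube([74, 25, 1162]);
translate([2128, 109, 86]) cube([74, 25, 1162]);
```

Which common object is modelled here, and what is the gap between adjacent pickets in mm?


A fence section. The picket gap is 87 mm.

Two posts, two rails, 13 pickets — a fence section. Span 2182 mm holds 13 pickets of 74 mm with 14 equal gaps: ⌊(2182 − 13·74) / 14⌋ = 87 mm.


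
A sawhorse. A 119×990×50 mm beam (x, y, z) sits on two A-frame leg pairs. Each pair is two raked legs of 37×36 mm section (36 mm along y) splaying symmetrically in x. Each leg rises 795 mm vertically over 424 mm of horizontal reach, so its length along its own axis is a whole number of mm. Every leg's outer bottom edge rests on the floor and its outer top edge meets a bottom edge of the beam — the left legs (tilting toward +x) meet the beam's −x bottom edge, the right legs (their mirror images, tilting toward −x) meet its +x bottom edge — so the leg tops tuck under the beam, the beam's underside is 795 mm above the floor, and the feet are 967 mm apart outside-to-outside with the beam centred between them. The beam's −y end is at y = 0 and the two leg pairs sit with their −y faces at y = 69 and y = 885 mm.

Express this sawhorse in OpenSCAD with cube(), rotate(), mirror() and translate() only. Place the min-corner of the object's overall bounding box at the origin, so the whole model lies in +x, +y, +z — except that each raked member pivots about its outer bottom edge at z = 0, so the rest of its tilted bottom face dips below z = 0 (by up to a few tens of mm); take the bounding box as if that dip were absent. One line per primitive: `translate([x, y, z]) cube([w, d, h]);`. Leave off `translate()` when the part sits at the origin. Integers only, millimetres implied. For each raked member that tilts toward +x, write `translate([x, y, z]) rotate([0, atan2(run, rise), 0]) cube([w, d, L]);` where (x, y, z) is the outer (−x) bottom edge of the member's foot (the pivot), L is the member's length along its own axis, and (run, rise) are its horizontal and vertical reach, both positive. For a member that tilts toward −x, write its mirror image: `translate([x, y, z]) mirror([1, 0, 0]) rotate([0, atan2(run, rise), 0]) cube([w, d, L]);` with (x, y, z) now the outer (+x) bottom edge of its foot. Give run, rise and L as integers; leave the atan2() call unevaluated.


translate([424, 0, 795]) cube([119, 990, 50]);
translate([0, 69, 0]) rotate([0, atan2(424, 795), 0]) cube([37, 36, 901]);
translate([967, 69, 0]) mirror([1, 0, 0]) rotate([0, atan2(424, 795), 0]) cube([37, 36, 901]);
translate([0, 885, 0]) rotate([0, atan2(424, 795), 0]) cube([37, 36, 901]);
translate([967, 885, 0]) mirror([1, 0, 0]) rotate([0, atan2(424, 795), 0]) cube([37, 36, 901]);


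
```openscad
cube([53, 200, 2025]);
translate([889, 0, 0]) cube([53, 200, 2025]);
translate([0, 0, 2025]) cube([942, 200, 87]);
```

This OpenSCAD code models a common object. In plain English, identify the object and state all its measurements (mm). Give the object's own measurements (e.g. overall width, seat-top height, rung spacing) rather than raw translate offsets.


A door frame. The clear opening is 836 mm wide and 2025 mm high. Two 53 mm wide jambs, 200 mm deep, stand either side of the opening from the floor to the top of the opening. A 87 mm thick head sits across the top of both jambs, spanning the full outside width of the frame.


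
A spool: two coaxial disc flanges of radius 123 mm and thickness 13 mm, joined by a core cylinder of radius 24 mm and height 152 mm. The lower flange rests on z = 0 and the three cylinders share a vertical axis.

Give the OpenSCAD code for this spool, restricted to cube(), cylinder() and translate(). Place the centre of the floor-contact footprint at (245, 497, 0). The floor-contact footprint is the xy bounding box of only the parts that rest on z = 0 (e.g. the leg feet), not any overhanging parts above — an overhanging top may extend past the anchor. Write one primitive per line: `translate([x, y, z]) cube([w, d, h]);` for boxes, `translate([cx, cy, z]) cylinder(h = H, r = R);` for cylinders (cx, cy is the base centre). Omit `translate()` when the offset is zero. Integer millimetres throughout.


translate([245, 497, 0]) cylinder(h = 13, r = 123);
translate([245, 497, 13]) cylinder(h = 152, r = 24);
translate([245, 497, 165]) cylinder(h = 13, r = 123);


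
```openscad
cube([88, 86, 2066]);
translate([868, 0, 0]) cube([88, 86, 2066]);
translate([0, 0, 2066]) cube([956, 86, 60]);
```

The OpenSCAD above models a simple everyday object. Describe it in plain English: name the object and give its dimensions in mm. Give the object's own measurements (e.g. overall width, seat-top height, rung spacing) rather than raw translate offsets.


A door frame. The clear opening is 780 mm wide and 2066 mm high. Two 88 mm wide jambs, 86 mm deep, stand either side of the opening from the floor to the top of the opening. A 60 mm thick head sits across the top of both jambs, spanning the full outside width of the frame.


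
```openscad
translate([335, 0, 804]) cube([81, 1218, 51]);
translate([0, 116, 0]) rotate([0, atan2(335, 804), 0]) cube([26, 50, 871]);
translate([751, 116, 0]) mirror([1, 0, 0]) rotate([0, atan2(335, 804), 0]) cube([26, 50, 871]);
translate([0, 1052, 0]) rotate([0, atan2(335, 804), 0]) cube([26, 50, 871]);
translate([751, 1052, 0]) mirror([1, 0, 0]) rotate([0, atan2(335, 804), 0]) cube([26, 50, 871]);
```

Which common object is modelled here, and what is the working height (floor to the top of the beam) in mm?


A sawhorse. The overall height is 855 mm.

A beam across two mirrored pairs of raked legs — a sawhorse. The beam's underside is at z = 804 (matching the legs' vertical rise in atan2(335, 804)) and the beam is 51 mm tall, so its top is at 804 + 51 = 855 mm. The raked legs top out at the beam's underside, so that is the highest point.


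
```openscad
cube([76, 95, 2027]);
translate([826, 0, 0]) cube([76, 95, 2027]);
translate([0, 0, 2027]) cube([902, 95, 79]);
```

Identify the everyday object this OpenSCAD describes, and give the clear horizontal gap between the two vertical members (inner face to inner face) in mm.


A door frame. The clear opening width is 750 mm.

Two 2027 mm tall posts with a header on top — a door frame. The left jamb is 76 mm wide at x = 0; the right jamb starts at x = 826. The clear opening is 826 − 76 = 750 mm.


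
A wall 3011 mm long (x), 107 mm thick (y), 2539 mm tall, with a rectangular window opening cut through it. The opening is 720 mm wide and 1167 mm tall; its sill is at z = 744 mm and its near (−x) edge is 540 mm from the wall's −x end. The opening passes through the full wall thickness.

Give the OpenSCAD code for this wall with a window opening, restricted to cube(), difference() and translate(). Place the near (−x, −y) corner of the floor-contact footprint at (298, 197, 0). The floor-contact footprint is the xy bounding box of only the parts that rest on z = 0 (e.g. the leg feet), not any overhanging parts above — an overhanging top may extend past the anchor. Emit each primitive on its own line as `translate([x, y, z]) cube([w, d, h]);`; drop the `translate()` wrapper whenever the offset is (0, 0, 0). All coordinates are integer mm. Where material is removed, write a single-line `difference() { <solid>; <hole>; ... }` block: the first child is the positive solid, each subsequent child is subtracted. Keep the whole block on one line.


difference() { translate([298, 197, 0]) cube([3011, 107, 2539]); translate([838, 197, 744]) cube([720, 107, 1167]); }


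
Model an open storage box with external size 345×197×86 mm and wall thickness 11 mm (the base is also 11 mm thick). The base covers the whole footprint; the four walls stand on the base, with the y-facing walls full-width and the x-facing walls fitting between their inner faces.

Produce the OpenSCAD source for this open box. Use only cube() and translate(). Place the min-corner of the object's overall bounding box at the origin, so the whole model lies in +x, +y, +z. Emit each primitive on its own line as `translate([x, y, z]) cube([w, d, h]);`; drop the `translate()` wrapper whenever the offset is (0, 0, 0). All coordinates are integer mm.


cube([345, 197, 11]);
translate([0, 0, 11]) cube([345, 11, 75]);
translate([0, 186, 11]) cube([345, 11, 75]);
translate([0, 11, 11]) cube([11, 175, 75]);
translate([334, 11, 11]) cube([11, 175, 75]);


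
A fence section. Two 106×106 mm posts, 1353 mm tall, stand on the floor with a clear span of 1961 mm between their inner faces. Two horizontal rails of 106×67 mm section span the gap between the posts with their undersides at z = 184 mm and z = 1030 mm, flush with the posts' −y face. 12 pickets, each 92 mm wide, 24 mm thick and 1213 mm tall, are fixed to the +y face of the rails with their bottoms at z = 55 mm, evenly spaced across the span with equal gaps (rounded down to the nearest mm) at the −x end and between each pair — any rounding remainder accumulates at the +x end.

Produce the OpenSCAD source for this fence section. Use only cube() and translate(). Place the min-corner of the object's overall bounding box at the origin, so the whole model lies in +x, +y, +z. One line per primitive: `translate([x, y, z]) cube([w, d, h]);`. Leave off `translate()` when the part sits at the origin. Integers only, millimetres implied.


cube([106, 106, 1353]);
translate([2067, 0, 0]) cube([106, 106, 1353]);
translate([106, 0, 184]) cube([1961, 106, 67]);
translate([106, 0, 1030]) cube([1961, 106, 67]);
translate([171, 106, 55]) cube([92, 24, 1213]);
translate([328, 106, 55]) cube([92, 24, 1213]);
translate([485, 106, 55]) cube([92, 24, 1213]);
translate([642, 106, 55]) cube([92, 24, 1213]);
translate([799, 106, 55]) cube([92, 24, 1213]);
translate([956, 106, 55]) cube([92, 24, 1213]);
translate([1113, 106, 55]) cube([92, 24, 1213]);
translate([1270, 106, 55]) cube([92, 24, 1213]);
translate([1427, 106, 55]) cube([92, 24, 1213]);
translate([1584, 106, 55]) cube([92, 24, 1213]);
translate([1741, 106, 55]) cube([92, 24, 1213]);
translate([1898, 106, 55]) cube([92, 24, 1213]);


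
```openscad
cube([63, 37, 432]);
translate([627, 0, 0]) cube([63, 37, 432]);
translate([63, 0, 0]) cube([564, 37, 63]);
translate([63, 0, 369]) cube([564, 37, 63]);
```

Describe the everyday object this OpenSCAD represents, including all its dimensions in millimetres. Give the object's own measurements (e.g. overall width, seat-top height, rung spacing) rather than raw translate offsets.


A rectangular picture frame lying in the x–z plane (depth along y). The opening is 564 mm wide (x) by 306 mm tall (z), surrounded by a border 63 mm wide on all four sides. The frame is 37 mm deep and is made of two full-height vertical stiles with two horizontal rails fitted between them.


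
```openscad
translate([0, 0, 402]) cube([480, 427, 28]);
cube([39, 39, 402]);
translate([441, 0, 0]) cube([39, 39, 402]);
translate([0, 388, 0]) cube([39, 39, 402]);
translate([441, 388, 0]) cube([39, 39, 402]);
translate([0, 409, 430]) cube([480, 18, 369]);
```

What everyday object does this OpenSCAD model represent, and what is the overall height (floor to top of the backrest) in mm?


A chair. The overall height is 799 mm.

A slab on four corner posts with a tall panel at the back — a chair. The seat slab sits at z = 402 with thickness 28, and the 369 mm backrest starts at the seat top, so the overall height is 402 + 28 + 369 = 799 mm.


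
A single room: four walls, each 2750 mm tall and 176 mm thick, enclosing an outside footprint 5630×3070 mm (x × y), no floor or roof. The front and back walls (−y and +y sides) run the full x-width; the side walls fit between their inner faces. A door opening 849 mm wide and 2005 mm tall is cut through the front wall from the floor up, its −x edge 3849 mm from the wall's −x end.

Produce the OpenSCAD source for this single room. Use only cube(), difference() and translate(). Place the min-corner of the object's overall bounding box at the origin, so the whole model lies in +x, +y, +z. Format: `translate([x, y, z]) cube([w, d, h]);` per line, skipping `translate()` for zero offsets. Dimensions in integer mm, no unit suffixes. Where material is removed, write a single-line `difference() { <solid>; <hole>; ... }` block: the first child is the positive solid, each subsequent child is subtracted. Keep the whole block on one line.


difference() { cube([5630, 176, 2750]); translate([3849, 0, 0]) cube([849, 176, 2005]); }
translate([0, 2894, 0]) cube([5630, 176, 2750]);
translate([0, 176, 0]) cube([176, 2718, 2750]);
translate([5454, 176, 0]) cube([176, 2718, 2750]);
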